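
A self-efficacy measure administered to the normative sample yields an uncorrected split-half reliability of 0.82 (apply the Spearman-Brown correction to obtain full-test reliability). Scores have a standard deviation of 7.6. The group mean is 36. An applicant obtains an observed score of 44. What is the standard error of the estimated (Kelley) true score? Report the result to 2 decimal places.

2.27

Full-length reliability (Spearman-Brown) = 2(0.82)/(1+0.82) ≈ 0.9011
SE_est = 7.6000·√[r(1 − r)] ≈ 2.2688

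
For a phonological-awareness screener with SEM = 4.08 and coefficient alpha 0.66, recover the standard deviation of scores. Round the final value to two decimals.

7.00

SD = 4.08 / √(1 − 0.66) ≈ 6.99714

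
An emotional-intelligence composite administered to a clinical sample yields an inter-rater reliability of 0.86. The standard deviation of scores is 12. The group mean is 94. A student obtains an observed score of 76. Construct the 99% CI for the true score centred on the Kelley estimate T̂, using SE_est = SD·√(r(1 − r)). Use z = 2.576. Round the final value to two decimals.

[67.79, 89.25]

T̂ = 0.860(76) + 0.140(94) ≈ 78.520
SE_est = SD × √(r(1 − r)) = 12.000 × √0.120 ≈ 12.000 × 0.347 ≈ 4.164
CI = 78.520 ± 2.576 × 4.164 → [67.794, 89.246]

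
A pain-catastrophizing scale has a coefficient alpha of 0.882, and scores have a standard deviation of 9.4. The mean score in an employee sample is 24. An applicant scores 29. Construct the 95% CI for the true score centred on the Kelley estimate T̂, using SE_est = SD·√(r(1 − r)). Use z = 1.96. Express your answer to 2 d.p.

Estimated true score = 0.8820·29 + (1 − 0.8820)·24 ≃ 28.4100
SE_est = SD · √(r(1 − r)) = 9.4000 · √0.1041 ≃ 9.4000 · 0.3226 ≃ 3.0325
CI = 28.4100 ± 1.96 · 3.0325 → [22.4663, 34.3537]

[22.47, 34.35]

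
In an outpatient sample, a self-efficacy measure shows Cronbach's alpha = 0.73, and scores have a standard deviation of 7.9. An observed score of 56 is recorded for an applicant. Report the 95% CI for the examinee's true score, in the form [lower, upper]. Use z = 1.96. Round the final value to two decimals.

SEM = 7.900 · √(1 − 0.730) = 7.900 · √0.270 ≃ 7.900 · 0.520 ≃ 4.105
Margin = 1.96 · 4.105 ≃ 8.046
95% CI: 56 ± 8.046 = [47.954, 64.046]

[47.95, 64.05]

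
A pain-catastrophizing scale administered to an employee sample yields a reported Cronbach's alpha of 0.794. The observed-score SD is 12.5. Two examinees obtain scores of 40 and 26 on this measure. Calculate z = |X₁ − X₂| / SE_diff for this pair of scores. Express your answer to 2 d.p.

1.74

SEM = 12.50000 · √(1 − 0.79400) = 12.50000 · √0.20600 ≈ 12.50000 · 0.45387 ≈ 5.67340
Standard error of the difference = 5.67340·√2 ≈ 8.02340
z = |40 − 26| / 8.02340 = 14 / 8.02340 ≈ 1.74490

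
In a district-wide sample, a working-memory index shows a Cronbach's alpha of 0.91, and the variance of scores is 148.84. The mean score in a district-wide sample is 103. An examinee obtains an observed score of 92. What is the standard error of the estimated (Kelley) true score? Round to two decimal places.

SD = √148.84 ≈ 12.200
SE_est = 12.200·√[r(1 − r)] ≈ 3.491

3.49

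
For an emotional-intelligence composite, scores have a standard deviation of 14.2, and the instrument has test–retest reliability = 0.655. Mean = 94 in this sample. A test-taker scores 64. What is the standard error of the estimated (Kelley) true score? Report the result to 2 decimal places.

SE_est = SD * √(r(1 − r)) = 14.2000 * √0.2260 ≈ 14.2000 * 0.4754 ≈ 6.7502

6.75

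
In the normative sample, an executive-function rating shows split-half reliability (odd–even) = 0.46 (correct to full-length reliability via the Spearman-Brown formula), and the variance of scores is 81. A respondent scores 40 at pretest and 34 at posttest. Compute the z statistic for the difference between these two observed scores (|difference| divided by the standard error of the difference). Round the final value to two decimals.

SD = √81 = 9.00000
r_full = 2·0.46 / (1 + 0.46) ≈ 0.63014
SEM = 9.00000*√(1 − 0.63014) ≈ 5.47347
SE_diff = √2 * SEM ≈ 7.74066
z = 6 / 7.74066 ≈ 0.77513

0.78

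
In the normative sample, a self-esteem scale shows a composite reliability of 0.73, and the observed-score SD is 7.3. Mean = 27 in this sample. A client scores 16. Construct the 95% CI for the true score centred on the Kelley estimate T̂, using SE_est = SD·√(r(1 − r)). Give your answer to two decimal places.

T̂ = 0.73000(16) + 0.27000(27) ≃ 18.97000
SE_est = SD · √(r(1 − r)) = 7.30000 · √0.19710 ≃ 7.30000 · 0.44396 ≃ 3.24090
95% CI: 18.97000 ± 6.35217 ≃ (12.61783, 25.32217)

[12.62, 25.32]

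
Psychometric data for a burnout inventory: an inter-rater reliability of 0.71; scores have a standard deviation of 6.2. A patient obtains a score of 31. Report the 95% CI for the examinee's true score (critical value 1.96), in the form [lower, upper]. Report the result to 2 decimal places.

SEM = 6.200 * √(1 − 0.710) = 6.200 * √0.290 ≈ 6.200 * 0.539 ≈ 3.339
1.96 * SEM ≈ 6.544
CI = 31 ± 6.544 → [24.456, 37.544]

[24.46, 37.54]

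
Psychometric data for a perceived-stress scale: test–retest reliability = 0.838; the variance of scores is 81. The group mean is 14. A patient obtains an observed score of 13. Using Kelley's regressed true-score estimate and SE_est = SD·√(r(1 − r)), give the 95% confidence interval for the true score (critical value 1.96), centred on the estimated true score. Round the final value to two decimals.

[6.66, 19.66]

SD = √81 ≈ 9.0000
Estimated true score = 0.8380*13 + (1 − 0.8380)*14 ≈ 13.1620
SE_est = 9.0000·√[r(1 − r)] ≈ 3.3161
95% CI: 13.1620 ± 6.4995 ≈ (6.6625, 19.6615)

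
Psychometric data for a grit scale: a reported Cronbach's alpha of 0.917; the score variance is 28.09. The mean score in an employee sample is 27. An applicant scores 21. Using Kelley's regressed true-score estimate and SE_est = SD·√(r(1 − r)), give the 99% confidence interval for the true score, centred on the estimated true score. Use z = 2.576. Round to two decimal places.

SD = √28.09 = 5.3000
Estimated true score = 0.9170*21 + (1 − 0.9170)*27 ≃ 21.4980
SE_est = SD * √(r(1 − r)) = 5.3000 * √0.0761 ≃ 5.3000 * 0.2759 ≃ 1.4622
CI = 21.4980 ± 2.576 * 1.4622 → [17.7314, 25.2646]

[17.73, 25.26]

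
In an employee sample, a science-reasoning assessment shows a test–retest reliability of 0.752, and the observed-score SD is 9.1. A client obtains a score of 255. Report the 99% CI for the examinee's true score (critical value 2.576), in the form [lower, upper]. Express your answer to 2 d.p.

[243.33, 266.67]

SEM = 9.1000 × √(1 − 0.7520) = 9.1000 × √0.2480 ≈ 9.1000 × 0.4980 ≈ 4.5318
2.576 × SEM ≈ 11.6738
99% CI: 255 ± 11.6738 = [243.3262, 266.6738]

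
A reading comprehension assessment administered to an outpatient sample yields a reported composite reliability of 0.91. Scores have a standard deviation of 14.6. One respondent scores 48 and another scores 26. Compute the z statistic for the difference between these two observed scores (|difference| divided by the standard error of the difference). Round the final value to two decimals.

SEM = 14.6000·√(1 − 0.9100) ≈ 4.3800
SE_diff = √2 · SEM ≈ 6.1943
z = 22 / 6.1943 ≈ 3.5517

3.55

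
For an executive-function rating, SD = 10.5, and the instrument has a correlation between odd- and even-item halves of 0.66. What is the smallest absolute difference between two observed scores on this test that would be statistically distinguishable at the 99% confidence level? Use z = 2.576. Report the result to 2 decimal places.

17.31

Full-length reliability (Spearman-Brown) = 2(0.66)/(1+0.66) ≈ 0.795
SEM = 10.500·√(1 − 0.795) ≈ 4.752
SE_diff = √2 · SEM ≈ 6.720
Smallest detectable difference = 2.576·6.720 ≈ 17.312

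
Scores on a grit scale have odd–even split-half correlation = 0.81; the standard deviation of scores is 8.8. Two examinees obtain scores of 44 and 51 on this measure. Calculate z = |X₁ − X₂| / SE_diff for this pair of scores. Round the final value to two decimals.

1.74

r_full = 2·0.81 / (1 + 0.81) ≈ 0.895
SEM = 8.800*√(1 − 0.895) ≈ 2.851
Standard error of the difference = 2.851·√2 ≈ 4.032
z = |44 − 51| / 4.032 = 7 / 4.032 ≈ 1.736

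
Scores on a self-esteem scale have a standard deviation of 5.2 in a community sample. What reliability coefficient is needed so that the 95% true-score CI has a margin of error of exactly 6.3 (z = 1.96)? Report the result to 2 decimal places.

0.62

Required SEM = 6.3 / 1.96 ≃ 3.214
r = 1 − (3.214/5.2)² ≃ 1 − 0.382 ≃ 0.618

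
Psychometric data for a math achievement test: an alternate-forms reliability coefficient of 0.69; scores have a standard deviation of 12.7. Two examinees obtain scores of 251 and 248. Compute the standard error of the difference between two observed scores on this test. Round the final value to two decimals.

10.00

SEM = 12.7000*√(1 − 0.6900) ≈ 7.0711
SE_diff = SEM * √2 ≈ 7.0711 * 1.4142 ≈ 10.0000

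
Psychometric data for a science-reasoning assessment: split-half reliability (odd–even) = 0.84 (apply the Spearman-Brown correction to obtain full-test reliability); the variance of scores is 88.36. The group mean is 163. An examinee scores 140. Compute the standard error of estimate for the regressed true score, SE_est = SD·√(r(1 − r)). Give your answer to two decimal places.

2.65

SD = √88.36 = 9.4000
Spearman-Brown: r = 2(0.84) / (1 + 0.84) = 1.6800 / 1.8400 ≈ 0.9130
SE_est = 9.4000·√[r(1 − r)] ≈ 2.6487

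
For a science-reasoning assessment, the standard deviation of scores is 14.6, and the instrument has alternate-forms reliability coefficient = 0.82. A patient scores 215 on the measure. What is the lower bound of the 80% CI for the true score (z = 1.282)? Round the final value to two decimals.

SEM = 14.600 · √(1 − 0.820) = 14.600 · √0.180 ≃ 14.600 · 0.424 ≃ 6.194
1.282 · SEM ≃ 7.941
Lower bound: 215 − 7.941 = 207.059

207.06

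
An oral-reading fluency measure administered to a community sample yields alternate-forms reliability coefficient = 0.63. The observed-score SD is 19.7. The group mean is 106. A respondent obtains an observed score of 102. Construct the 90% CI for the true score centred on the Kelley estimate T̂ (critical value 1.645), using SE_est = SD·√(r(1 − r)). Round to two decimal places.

Estimated true score = 0.630·102 + (1 − 0.630)·106 ≈ 103.480
SE_est = SD · √(r(1 − r)) = 19.700 · √0.233 ≈ 19.700 · 0.483 ≈ 9.511
90% CI: 103.480 ± 15.646 ≈ (87.834, 119.126)

[87.83, 119.13]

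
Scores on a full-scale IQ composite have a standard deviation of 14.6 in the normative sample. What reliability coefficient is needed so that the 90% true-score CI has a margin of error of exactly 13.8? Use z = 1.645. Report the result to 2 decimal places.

0.67

SEM needed = half-width / z = 13.8/1.645 ≈ 8.38906
r = 1 − (8.38906/14.6)² ≈ 1 − 0.33016 ≈ 0.66984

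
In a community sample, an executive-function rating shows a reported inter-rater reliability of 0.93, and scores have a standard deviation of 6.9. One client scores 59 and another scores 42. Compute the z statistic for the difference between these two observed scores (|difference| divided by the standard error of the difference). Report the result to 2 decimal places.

6.58

SEM = 6.90000*√(1 − 0.93000) ≈ 1.82557
SE_diff = SEM * √2 ≈ 1.82557 * 1.41421 ≈ 2.58174
z = 17 / 2.58174 ≈ 6.58470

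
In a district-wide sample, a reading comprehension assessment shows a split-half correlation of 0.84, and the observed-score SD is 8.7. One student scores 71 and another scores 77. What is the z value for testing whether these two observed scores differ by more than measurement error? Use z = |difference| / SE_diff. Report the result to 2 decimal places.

1.65

Full-length reliability (Spearman-Brown) = 2(0.84)/(1+0.84) ≈ 0.9130
SEM = 8.7000 · √(1 − 0.9130) = 8.7000 · √0.0870 ≈ 8.7000 · 0.2949 ≈ 2.5655
SE_diff = SEM · √2 ≈ 2.5655 · 1.4142 ≈ 3.6282
z = 6 / 3.6282 ≈ 1.6537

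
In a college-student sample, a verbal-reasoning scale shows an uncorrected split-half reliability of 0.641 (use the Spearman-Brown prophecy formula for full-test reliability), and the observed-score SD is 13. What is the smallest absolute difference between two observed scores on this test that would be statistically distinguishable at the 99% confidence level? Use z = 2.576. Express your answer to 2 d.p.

Spearman-Brown: r = 2(0.641) / (1 + 0.641) = 1.282 / 1.641 ≃ 0.781
SEM = 13.000 · √(1 − 0.781) = 13.000 · √0.219 ≃ 13.000 · 0.468 ≃ 6.080
Standard error of the difference = 6.080·√2 ≃ 8.599
Smallest detectable difference = 2.576·8.599 ≃ 22.151

22.15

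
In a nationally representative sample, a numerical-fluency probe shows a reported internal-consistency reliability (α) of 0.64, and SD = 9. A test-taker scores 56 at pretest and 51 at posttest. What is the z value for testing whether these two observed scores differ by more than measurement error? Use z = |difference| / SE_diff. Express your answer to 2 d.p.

SEM = 9.00000 · √(1 − 0.64000) = 9.00000 · √0.36000 ≈ 9.00000 · 0.60000 ≈ 5.40000
SE_diff = √2 · SEM ≈ 7.63675
z = 5 / 7.63675 ≈ 0.65473

0.65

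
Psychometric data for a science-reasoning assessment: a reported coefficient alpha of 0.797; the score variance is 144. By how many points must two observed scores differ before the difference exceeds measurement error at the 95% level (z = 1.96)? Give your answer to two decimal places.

14.99

SD = √144 = 12.0000
SEM = 12.0000×√(1 − 0.7970) ≃ 5.4067
SE_diff = √2 × SEM ≃ 7.6462
Minimum reliable difference = 1.96 × SE_diff ≃ 1.96 × 7.6462 ≃ 14.9865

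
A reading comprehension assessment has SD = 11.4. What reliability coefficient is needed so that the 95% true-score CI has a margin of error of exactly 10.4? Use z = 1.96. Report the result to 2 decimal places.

SEM needed = half-width / z = 10.4/1.96 ≈ 5.3061
Required reliability = 1 − (SEM/SD)² = 1 − 0.2166 ≈ 0.7834

0.78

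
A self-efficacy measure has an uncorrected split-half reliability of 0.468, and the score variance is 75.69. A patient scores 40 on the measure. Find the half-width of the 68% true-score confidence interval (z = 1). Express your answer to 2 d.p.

5.24

σ = 75.69^(1/2) = 8.70000
Full-length reliability (Spearman-Brown) = 2(0.468)/(1+0.468) ≈ 0.63760
SEM = 8.70000 × √(1 − 0.63760) = 8.70000 × √0.36240 ≈ 8.70000 × 0.60199 ≈ 5.23736
Margin = 1 × 5.23736 ≈ 5.23736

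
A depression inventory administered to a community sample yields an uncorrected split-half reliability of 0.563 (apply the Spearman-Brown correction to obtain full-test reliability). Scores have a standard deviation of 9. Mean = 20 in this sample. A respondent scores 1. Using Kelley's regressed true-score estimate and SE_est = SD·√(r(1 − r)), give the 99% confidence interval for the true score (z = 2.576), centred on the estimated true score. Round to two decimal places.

r_full = 2·0.563 / (1 + 0.563) ≈ 0.7204
Estimated true score = 0.7204×1 + (1 − 0.7204)×20 ≈ 6.3122
SE_est = SD × √(r(1 − r)) = 9.0000 × √0.2014 ≈ 9.0000 × 0.4488 ≈ 4.0392
99% CI: 6.3122 ± 10.4049 ≈ (-4.0927, 16.7172)

[-4.09, 16.72]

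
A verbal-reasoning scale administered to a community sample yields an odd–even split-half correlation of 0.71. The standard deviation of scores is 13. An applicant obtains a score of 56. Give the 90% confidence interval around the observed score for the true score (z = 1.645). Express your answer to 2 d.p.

Spearman-Brown: r = 2(0.71) / (1 + 0.71) = 1.420 / 1.710 ≈ 0.830
SEM = 13.000 · √(1 − 0.830) = 13.000 · √0.170 ≈ 13.000 · 0.412 ≈ 5.354
Margin = 1.645 · 5.354 ≈ 8.807
90% CI: 56 ± 8.807 = [47.193, 64.807]

[47.19, 64.81]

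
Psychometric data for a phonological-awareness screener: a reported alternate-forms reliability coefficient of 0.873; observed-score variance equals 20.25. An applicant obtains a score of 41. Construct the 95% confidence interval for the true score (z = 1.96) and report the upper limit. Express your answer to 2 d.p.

SD = √20.25 = 4.5000
SEM = 4.5000 * √(1 − 0.8730) = 4.5000 * √0.1270 ≈ 4.5000 * 0.3564 ≈ 1.6037
Half-width = 1.96*1.6037 ≈ 3.1432
Upper bound: 41 + 3.1432 = 44.1432

44.14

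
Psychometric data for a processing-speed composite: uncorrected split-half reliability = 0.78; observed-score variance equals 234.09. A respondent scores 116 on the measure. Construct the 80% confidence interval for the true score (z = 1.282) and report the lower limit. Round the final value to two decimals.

109.10

SD = √234.09 ≃ 15.3000
Spearman-Brown: r = 2(0.78) / (1 + 0.78) = 1.5600 / 1.7800 ≃ 0.8764
SEM = 15.3000·√(1 − 0.8764) ≃ 5.3789
Margin = 1.282 · 5.3789 ≃ 6.8957
Lower bound: 116 − 6.8957 = 109.1043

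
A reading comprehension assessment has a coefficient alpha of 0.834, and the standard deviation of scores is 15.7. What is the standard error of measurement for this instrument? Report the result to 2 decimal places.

The standard error of measurement is 15.70000·√(1 − 0.83400) ≈ 15.70000·0.40743 ≈ 6.39667.

6.40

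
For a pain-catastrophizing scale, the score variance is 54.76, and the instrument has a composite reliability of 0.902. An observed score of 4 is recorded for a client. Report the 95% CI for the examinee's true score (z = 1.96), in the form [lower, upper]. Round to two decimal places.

[-0.54, 8.54]

SD = √54.76 ≈ 7.4000
SEM = 7.4000 * √(1 − 0.9020) = 7.4000 * √0.0980 ≈ 7.4000 * 0.3130 ≈ 2.3166
Half-width = 1.96*2.3166 ≈ 4.5405
CI = 4 ± 4.5405 → [-0.5405, 8.5405]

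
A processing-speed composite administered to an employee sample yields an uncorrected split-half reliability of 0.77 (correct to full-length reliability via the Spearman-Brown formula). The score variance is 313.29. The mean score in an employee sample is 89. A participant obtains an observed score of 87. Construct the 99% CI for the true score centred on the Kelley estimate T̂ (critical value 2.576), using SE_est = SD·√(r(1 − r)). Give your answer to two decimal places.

[71.93, 102.59]

σ = 313.29^(1/2) = 17.700
r_full = 2·0.77 / (1 + 0.77) ≈ 0.870
Estimated true score = 0.870×87 + (1 − 0.870)×89 ≈ 87.260
SE_est = SD × √(r(1 − r)) = 17.700 × √0.113 ≈ 17.700 × 0.336 ≈ 5.951
CI = 87.260 ± 2.576 × 5.951 → [71.929, 102.591]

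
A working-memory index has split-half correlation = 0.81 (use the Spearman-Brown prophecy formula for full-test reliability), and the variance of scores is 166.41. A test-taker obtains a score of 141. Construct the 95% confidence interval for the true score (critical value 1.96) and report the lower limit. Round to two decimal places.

132.81

SD = √166.41 = 12.9000
Spearman-Brown: r = 2(0.81) / (1 + 0.81) = 1.6200 / 1.8100 ≈ 0.8950
SEM = 12.9000 · √(1 − 0.8950) = 12.9000 · √0.1050 ≈ 12.9000 · 0.3240 ≈ 4.1795
Half-width = 1.96·4.1795 ≈ 8.1919
Lower bound: 141 − 8.1919 = 132.8081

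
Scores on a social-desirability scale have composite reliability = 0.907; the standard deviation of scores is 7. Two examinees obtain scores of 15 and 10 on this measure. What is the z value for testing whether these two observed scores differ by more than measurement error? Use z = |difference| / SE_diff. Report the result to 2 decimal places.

SEM = 7.000 × √(1 − 0.907) = 7.000 × √0.093 ≃ 7.000 × 0.305 ≃ 2.135
SE_diff = √2 × SEM ≃ 3.019
z = |15 − 10| / 3.019 = 5 / 3.019 ≃ 1.656

1.66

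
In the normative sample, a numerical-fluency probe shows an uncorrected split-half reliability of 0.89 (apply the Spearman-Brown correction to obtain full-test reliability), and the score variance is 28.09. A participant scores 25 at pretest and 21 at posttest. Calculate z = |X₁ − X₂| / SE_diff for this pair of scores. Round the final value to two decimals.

σ = 28.09^(1/2) = 5.300
Spearman-Brown: r = 2(0.89) / (1 + 0.89) = 1.780 / 1.890 ≈ 0.942
The standard error of measurement is 5.300×√(1 − 0.942) ≈ 5.300×0.241 ≈ 1.279.
Standard error of the difference = 1.279·√2 ≈ 1.808
z = 4 / 1.808 ≈ 2.212

2.21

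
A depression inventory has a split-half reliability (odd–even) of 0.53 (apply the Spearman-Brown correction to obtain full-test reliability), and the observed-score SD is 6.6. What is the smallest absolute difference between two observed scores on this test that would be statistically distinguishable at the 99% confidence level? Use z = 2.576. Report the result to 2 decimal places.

13.33

Full-length reliability (Spearman-Brown) = 2(0.53)/(1+0.53) ≃ 0.693
SEM = 6.600*√(1 − 0.693) ≃ 3.658
SE_diff = SEM * √2 ≃ 3.658 * 1.414 ≃ 5.173
Minimum reliable difference = 2.576 * SE_diff ≃ 2.576 * 5.173 ≃ 13.326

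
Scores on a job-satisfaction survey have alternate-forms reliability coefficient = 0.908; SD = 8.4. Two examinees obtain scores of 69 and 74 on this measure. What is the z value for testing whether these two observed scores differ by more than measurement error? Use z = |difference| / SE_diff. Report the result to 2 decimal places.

1.39

SEM = 8.400 × √(1 − 0.908) = 8.400 × √0.092 ≈ 8.400 × 0.303 ≈ 2.548
SE_diff = √2 × SEM ≈ 3.603
z = 5 / 3.603 ≈ 1.388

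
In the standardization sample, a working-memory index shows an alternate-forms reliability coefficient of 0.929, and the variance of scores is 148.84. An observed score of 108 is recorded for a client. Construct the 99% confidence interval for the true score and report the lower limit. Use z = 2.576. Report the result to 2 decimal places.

SD = √148.84 = 12.20000
SEM = 12.20000·√(1 − 0.92900) ≃ 3.25079
Margin = 2.576 · 3.25079 ≃ 8.37404
Lower bound: 108 − 8.37404 = 99.62596

99.63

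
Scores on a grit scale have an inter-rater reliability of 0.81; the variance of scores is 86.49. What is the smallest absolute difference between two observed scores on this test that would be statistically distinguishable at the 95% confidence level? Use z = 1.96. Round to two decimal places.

11.24

σ = 86.49^(1/2) = 9.30000
SEM = 9.30000·√(1 − 0.81000) ≈ 4.05378
Standard error of the difference = 4.05378·√2 ≈ 5.73291
Smallest detectable difference = 1.96·5.73291 ≈ 11.23649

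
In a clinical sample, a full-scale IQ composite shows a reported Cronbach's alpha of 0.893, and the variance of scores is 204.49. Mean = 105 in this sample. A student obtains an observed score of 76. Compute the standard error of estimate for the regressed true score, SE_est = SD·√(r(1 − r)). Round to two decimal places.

SD = √204.49 = 14.3000
SE_est = SD * √(r(1 − r)) = 14.3000 * √0.0956 ≈ 14.3000 * 0.3091 ≈ 4.4203

4.42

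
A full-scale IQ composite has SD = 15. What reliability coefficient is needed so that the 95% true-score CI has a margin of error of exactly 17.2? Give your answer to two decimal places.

Required SEM = 17.2 / 1.96 ≈ 8.776
Required reliability = 1 − (SEM/SD)² = 1 − 0.342 ≈ 0.658

0.66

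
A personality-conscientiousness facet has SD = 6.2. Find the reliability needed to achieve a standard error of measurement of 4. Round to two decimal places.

Required reliability = 1 − (SEM/SD)² = 1 − 0.41623 ≈ 0.58377

0.58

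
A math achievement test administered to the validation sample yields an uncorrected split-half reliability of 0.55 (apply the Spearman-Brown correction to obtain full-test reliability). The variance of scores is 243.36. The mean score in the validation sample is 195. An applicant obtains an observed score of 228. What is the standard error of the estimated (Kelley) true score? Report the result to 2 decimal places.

7.08

SD = √243.36 ≈ 15.600
Full-length reliability (Spearman-Brown) = 2(0.55)/(1+0.55) ≈ 0.710
SE_est = 15.600·√[r(1 − r)] ≈ 7.081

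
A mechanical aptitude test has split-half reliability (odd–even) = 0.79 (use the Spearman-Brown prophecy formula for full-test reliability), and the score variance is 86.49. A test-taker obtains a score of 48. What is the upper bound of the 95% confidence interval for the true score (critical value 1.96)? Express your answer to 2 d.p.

54.24

SD = √86.49 ≈ 9.300
Spearman-Brown: r = 2(0.79) / (1 + 0.79) = 1.580 / 1.790 ≈ 0.883
The standard error of measurement is 9.300*√(1 − 0.883) ≈ 9.300*0.343 ≈ 3.185.
Margin = 1.96 * 3.185 ≈ 6.243
Upper bound: 48 + 6.243 = 54.243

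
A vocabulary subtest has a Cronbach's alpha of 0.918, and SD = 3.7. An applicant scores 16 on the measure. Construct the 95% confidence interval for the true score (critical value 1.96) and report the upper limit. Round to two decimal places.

SEM = 3.700×√(1 − 0.918) ≈ 1.060
Margin = 1.96 × 1.060 ≈ 2.077
Upper limit = 16 + 2.077 ≈ 18.077

18.08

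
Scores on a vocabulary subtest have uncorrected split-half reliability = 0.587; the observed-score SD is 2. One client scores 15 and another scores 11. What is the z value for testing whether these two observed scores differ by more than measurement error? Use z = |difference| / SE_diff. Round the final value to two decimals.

Spearman-Brown: r = 2(0.587) / (1 + 0.587) = 1.174 / 1.587 ≈ 0.740
SEM = 2.000 * √(1 − 0.740) = 2.000 * √0.260 ≈ 2.000 * 0.510 ≈ 1.020
SE_diff = SEM * √2 ≈ 1.020 * 1.414 ≈ 1.443
z = 4 / 1.443 ≈ 2.772

2.77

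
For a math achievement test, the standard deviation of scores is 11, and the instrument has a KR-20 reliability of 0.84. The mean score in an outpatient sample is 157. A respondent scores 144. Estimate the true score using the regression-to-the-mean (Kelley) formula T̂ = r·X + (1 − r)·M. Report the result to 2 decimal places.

T̂ = 0.8400(144) + 0.1600(157) ≈ 146.0800

146.08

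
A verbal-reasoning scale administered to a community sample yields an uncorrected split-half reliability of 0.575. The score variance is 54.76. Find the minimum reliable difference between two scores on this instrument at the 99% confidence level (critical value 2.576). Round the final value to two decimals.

σ = 54.76^(1/2) = 7.400
Spearman-Brown: r = 2(0.575) / (1 + 0.575) = 1.150 / 1.575 ≈ 0.730
SEM = 7.400 * √(1 − 0.730) = 7.400 * √0.270 ≈ 7.400 * 0.519 ≈ 3.844
SE_diff = SEM * √2 ≈ 3.844 * 1.414 ≈ 5.436
Minimum reliable difference = 2.576 * SE_diff ≈ 2.576 * 5.436 ≈ 14.004

14.00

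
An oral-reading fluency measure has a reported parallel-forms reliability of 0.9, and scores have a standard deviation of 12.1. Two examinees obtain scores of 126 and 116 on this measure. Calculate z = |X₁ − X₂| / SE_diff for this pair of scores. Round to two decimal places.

1.85

SEM = 12.100 * √(1 − 0.900) = 12.100 * √0.100 ≃ 12.100 * 0.316 ≃ 3.826
SE_diff = √2 * SEM ≃ 5.411
z = 10 / 5.411 ≃ 1.848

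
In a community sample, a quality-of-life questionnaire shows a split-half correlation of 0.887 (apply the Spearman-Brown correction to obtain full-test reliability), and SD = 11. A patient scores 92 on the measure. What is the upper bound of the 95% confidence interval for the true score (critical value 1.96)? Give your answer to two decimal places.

Spearman-Brown: r = 2(0.887) / (1 + 0.887) = 1.7740 / 1.8870 ≃ 0.9401
The standard error of measurement is 11.0000·√(1 − 0.9401) ≃ 11.0000·0.2447 ≃ 2.6918.
Margin = 1.96 · 2.6918 ≃ 5.2760
Upper bound: 92 + 5.2760 = 97.2760

97.28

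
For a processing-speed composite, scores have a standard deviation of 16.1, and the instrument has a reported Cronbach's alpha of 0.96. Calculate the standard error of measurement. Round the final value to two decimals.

3.22

The standard error of measurement is 16.100×√(1 − 0.960) ≈ 16.100×0.200 ≈ 3.220.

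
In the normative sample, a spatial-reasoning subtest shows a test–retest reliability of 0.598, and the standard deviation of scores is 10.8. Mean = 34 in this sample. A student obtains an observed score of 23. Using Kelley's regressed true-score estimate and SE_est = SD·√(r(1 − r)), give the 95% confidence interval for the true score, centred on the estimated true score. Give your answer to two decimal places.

Estimated true score = 0.5980*23 + (1 − 0.5980)*34 ≈ 27.4220
SE_est = SD * √(r(1 − r)) = 10.8000 * √0.2404 ≈ 10.8000 * 0.4903 ≈ 5.2953
CI = 27.4220 ± 1.96 * 5.2953 → [17.0433, 37.8007]

[17.04, 37.80]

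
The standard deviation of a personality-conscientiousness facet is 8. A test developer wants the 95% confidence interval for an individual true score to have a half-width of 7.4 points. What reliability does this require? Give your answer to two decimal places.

0.78

Required SEM = 7.4 / 1.96 ≈ 3.77551
r = 1 − (3.77551/8)² ≈ 1 − 0.22273 ≈ 0.77727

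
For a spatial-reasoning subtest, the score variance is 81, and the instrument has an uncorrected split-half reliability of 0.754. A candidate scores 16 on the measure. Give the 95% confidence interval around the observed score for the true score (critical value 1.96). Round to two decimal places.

[9.39, 22.61]

SD = √81 = 9.0000
Spearman-Brown: r = 2(0.754) / (1 + 0.754) = 1.5080 / 1.7540 ≈ 0.8597
The standard error of measurement is 9.0000*√(1 − 0.8597) ≈ 9.0000*0.3745 ≈ 3.3705.
1.96 * SEM ≈ 6.6062
95% CI: 16 ± 6.6062 = [9.3938, 22.6062]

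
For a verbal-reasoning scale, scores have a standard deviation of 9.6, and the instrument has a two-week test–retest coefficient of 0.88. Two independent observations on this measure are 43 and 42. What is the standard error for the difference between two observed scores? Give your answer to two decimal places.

4.70

SEM = 9.6000 · √(1 − 0.8800) = 9.6000 · √0.1200 ≈ 9.6000 · 0.3464 ≈ 3.3255
SE_diff = √2 · SEM ≈ 4.7030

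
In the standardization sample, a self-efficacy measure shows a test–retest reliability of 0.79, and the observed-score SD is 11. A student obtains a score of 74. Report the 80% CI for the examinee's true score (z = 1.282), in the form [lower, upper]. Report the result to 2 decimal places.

The standard error of measurement is 11.0000×√(1 − 0.7900) ≈ 11.0000×0.4583 ≈ 5.0408.
Margin = 1.282 × 5.0408 ≈ 6.4623
CI = 74 ± 6.4623 → [67.5377, 80.4623]

[67.54, 80.46]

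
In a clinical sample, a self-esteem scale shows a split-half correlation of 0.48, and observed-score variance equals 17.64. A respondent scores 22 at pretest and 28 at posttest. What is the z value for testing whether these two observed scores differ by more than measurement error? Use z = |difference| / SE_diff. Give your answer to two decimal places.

1.70

SD = √17.64 ≈ 4.2000
Spearman-Brown: r = 2(0.48) / (1 + 0.48) = 0.9600 / 1.4800 ≈ 0.6486
The standard error of measurement is 4.2000*√(1 − 0.6486) ≈ 4.2000*0.5927 ≈ 2.4895.
SE_diff = √2 * SEM ≈ 3.5207
z = |22 − 28| / 3.5207 = 6 / 3.5207 ≈ 1.7042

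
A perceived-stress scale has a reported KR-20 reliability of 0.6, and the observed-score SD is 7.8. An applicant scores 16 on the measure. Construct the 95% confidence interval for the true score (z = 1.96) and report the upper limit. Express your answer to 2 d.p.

25.67

SEM = 7.8000 · √(1 − 0.6000) = 7.8000 · √0.4000 ≈ 7.8000 · 0.6325 ≈ 4.9332
1.96 · SEM ≈ 9.6690
Upper limit = 16 + 9.6690 ≈ 25.6690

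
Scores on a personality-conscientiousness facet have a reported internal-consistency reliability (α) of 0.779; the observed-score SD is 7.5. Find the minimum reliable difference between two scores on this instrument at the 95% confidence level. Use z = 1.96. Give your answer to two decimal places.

9.77

SEM = 7.500·√(1 − 0.779) ≈ 3.526
SE_diff = √2 · SEM ≈ 4.986
Smallest detectable difference = 1.96·4.986 ≈ 9.773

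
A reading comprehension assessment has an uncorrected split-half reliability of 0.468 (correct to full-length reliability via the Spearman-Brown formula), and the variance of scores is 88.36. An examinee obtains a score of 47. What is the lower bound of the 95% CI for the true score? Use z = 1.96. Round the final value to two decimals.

35.91

σ = 88.36^(1/2) = 9.400
Spearman-Brown: r = 2(0.468) / (1 + 0.468) = 0.936 / 1.468 ≃ 0.638
SEM = 9.400 · √(1 − 0.638) = 9.400 · √0.362 ≃ 9.400 · 0.602 ≃ 5.659
1.96 · SEM ≃ 11.091
Lower bound: 47 − 11.091 = 35.909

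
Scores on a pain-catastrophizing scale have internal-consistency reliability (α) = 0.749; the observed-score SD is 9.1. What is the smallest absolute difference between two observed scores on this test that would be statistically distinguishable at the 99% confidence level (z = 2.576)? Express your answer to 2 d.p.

16.61

SEM = 9.10000 * √(1 − 0.74900) = 9.10000 * √0.25100 ≈ 9.10000 * 0.50100 ≈ 4.55909
Standard error of the difference = 4.55909·√2 ≈ 6.44753
Minimum reliable difference = 2.576 * SE_diff ≈ 2.576 * 6.44753 ≈ 16.60883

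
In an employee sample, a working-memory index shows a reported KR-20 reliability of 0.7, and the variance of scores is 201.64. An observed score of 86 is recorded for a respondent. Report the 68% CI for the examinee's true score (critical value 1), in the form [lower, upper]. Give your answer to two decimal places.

[78.22, 93.78]

σ = 201.64^(1/2) = 14.200
SEM = 14.200 * √(1 − 0.700) = 14.200 * √0.300 ≃ 14.200 * 0.548 ≃ 7.778
Half-width = 1*7.778 ≃ 7.778
Interval: (78.222, 93.778)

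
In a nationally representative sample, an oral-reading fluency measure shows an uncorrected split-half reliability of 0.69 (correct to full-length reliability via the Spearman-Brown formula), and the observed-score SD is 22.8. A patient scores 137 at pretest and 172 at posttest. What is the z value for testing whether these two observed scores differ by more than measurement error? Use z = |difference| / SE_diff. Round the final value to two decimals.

2.53

r_full = 2·0.69 / (1 + 0.69) ≈ 0.81657
SEM = 22.80000 * √(1 − 0.81657) = 22.80000 * √0.18343 ≈ 22.80000 * 0.42829 ≈ 9.76500
SE_diff = SEM * √2 ≈ 9.76500 * 1.41421 ≈ 13.80980
z = |137 − 172| / 13.80980 = 35 / 13.80980 ≈ 2.53443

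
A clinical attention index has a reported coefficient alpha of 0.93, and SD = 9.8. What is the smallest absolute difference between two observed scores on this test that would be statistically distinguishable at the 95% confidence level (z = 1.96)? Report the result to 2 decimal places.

SEM = 9.8000 * √(1 − 0.9300) = 9.8000 * √0.0700 ≃ 9.8000 * 0.2646 ≃ 2.5928
SE_diff = √2 * SEM ≃ 3.6668
Smallest detectable difference = 1.96*3.6668 ≃ 7.1870

7.19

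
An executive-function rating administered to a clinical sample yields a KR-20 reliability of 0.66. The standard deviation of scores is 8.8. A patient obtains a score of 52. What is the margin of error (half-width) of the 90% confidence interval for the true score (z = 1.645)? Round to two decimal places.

8.44

The standard error of measurement is 8.800·√(1 − 0.660) ≈ 8.800·0.583 ≈ 5.131.
Margin = 1.645 · 5.131 ≈ 8.441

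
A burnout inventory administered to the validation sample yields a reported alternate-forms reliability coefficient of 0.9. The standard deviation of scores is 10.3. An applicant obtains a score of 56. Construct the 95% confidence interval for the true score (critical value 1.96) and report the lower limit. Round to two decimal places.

49.62

SEM = 10.3000*√(1 − 0.9000) ≈ 3.2571
Margin = 1.96 * 3.2571 ≈ 6.3840
Lower limit = 56 − 6.3840 ≈ 49.6160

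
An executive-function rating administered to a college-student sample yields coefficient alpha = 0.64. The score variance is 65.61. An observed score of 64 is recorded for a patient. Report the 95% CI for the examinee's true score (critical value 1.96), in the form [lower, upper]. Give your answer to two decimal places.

SD = √65.61 ≃ 8.100
SEM = 8.100*√(1 − 0.640) ≃ 4.860
Margin = 1.96 * 4.860 ≃ 9.526
CI = 64 ± 9.526 → [54.474, 73.526]

[54.47, 73.53]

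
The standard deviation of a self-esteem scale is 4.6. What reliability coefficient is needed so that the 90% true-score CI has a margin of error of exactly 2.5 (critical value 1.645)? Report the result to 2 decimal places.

0.89

Required SEM = 2.5 / 1.645 ≈ 1.520
r = 1 − (1.520/4.6)² ≈ 1 − 0.109 ≈ 0.891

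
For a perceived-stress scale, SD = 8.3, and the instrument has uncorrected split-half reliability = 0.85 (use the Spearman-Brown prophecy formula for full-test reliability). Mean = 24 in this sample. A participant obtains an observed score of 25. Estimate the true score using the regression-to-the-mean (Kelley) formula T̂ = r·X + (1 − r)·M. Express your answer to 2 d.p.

r_full = 2·0.85 / (1 + 0.85) ≈ 0.9189
T̂ = r·X + (1 − r)·M = 0.9189*25 + 0.0811*24 ≈ 22.9730 + 1.9459 ≈ 24.9189

24.92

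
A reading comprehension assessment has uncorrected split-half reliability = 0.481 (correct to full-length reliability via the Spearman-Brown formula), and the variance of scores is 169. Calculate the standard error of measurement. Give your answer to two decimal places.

SD = √169 = 13.000
Full-length reliability (Spearman-Brown) = 2(0.481)/(1+0.481) ≈ 0.650
SEM = 13.000*√(1 − 0.650) ≈ 7.696

7.70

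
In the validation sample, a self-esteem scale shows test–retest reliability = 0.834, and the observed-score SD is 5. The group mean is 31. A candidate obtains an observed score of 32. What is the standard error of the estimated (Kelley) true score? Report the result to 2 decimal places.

SE_est = 5.000·√[r(1 − r)] ≈ 1.860

1.86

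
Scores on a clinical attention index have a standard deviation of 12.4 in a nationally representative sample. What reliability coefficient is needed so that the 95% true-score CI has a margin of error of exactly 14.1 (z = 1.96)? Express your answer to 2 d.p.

0.66

Required SEM = 14.1 / 1.96 ≈ 7.194
r = 1 − (SEM / SD)² = 1 − (7.194 / 12.4)² ≈ 1 − 0.337 ≈ 0.663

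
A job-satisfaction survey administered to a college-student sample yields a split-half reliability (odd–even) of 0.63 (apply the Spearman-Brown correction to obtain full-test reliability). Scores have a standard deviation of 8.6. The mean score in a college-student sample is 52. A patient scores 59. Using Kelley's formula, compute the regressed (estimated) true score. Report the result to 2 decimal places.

57.41

r_full = 2·0.63 / (1 + 0.63) ≈ 0.773
Estimated true score = 0.773·59 + (1 − 0.773)·52 ≈ 57.411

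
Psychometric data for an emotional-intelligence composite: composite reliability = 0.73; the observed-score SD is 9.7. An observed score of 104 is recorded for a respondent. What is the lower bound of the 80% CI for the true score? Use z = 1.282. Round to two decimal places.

97.54

SEM = 9.7000*√(1 − 0.7300) ≃ 5.0403
1.282 * SEM ≃ 6.4616
Lower limit = 104 − 6.4616 ≃ 97.5384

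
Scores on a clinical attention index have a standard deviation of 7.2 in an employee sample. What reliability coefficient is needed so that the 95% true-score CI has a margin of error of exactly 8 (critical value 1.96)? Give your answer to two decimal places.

SEM needed = half-width / z = 8/1.96 ≃ 4.08163
r = 1 − (4.08163/7.2)² ≃ 1 − 0.32137 ≃ 0.67863

0.68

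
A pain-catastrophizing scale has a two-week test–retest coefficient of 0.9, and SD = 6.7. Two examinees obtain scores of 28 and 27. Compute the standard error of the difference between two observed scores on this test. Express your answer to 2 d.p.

SEM = 6.7000·√(1 − 0.9000) ≃ 2.1187
Standard error of the difference = 2.1187·√2 ≃ 2.9963

3.00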